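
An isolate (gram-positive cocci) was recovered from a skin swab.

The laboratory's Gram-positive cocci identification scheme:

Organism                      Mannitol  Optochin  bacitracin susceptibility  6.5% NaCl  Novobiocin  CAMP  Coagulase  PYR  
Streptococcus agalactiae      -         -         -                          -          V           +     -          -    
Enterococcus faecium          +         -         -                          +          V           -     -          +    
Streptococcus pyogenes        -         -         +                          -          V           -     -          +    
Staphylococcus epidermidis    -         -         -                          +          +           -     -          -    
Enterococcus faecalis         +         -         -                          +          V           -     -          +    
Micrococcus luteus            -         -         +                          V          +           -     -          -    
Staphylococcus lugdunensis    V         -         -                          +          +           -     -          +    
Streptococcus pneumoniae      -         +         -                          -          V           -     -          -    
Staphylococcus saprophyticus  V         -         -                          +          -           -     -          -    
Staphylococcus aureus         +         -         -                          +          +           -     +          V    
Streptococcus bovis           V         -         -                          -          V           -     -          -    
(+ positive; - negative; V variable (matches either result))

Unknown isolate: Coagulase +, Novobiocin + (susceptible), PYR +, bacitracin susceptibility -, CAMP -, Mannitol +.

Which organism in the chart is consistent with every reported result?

Staphylococcus aureus

Coagulase +: excludes 10 organisms — 1 left.
PYR +: the one remaining candidate is consistent.
CAMP -: the one remaining candidate is consistent.
Mannitol +: the one remaining candidate is consistent.
Novobiocin +: the one remaining candidate is consistent.
bacitracin susceptibility -: the one remaining candidate is consistent.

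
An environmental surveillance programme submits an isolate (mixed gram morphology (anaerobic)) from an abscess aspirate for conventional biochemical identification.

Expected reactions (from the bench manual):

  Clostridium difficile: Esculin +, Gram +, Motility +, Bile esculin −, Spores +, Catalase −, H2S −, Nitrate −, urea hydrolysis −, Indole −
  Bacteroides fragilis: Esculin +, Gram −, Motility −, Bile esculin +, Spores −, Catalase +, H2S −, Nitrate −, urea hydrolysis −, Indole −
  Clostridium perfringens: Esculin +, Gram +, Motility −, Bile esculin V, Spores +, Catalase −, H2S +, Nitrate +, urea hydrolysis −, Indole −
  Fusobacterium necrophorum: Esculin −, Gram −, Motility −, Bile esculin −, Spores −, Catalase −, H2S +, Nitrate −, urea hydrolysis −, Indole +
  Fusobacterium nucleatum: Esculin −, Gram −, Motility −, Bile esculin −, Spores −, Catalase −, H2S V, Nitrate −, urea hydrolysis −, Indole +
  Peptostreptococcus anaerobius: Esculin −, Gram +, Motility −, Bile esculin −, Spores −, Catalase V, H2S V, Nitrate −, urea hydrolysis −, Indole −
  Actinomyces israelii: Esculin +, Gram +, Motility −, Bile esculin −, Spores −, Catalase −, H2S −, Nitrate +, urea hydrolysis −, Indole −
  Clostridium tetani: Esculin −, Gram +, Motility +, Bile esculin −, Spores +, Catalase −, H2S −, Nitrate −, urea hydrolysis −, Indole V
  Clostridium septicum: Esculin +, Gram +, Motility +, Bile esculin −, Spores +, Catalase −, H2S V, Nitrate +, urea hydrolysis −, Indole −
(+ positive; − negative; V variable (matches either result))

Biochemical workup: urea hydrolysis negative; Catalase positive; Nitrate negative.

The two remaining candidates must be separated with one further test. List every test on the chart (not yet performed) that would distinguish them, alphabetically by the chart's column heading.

Bile esculin, Esculin, Gram

Nitrate −: excludes Clostridium perfringens, Actinomyces israelii, Clostridium septicum — 6 left.
urea hydrolysis −: all 6 remaining candidates are consistent.
Catalase +: excludes Clostridium difficile, Fusobacterium necrophorum, Fusobacterium nucleatum, Clostridium tetani — 2 left.
Two candidates remain: Bacteroides fragilis and Peptostreptococcus anaerobius.
  Esculin: Bacteroides fragilis +, Peptostreptococcus anaerobius − — discriminates.
  Gram: Bacteroides fragilis −, Peptostreptococcus anaerobius + — discriminates.
  Motility: − vs − — same for both, does not separate.
  Bile esculin: Bacteroides fragilis +, Peptostreptococcus anaerobius − — discriminates.
  Spores: − vs − — same for both, does not separate.
  H2S: − vs V — variable for at least one, does not separate.
  Indole: − vs − — same for both, does not separate.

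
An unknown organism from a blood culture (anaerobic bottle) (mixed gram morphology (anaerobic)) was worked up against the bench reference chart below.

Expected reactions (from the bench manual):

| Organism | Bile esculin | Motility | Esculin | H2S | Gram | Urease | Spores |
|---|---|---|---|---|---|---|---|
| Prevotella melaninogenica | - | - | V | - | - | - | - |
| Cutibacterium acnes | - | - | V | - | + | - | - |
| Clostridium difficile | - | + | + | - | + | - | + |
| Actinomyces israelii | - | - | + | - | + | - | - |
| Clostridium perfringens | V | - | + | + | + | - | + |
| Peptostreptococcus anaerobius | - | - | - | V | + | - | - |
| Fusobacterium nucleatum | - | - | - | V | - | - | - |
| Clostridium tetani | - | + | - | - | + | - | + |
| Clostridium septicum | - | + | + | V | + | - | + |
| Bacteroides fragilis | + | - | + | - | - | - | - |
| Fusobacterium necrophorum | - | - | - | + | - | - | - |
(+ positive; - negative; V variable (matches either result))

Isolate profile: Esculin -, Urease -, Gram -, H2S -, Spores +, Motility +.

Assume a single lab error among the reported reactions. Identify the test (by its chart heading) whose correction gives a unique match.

Gram

As reported, no row in the chart matches all 6 reactions.
Reversing Urease → still no organism matches.
Reversing Esculin → still no organism matches.
Reversing Motility → still no organism matches.
Reversing H2S → still no organism matches.
Reversing Spores → still no organism matches.
Reversing Gram (to +) → unique match: Clostridium tetani.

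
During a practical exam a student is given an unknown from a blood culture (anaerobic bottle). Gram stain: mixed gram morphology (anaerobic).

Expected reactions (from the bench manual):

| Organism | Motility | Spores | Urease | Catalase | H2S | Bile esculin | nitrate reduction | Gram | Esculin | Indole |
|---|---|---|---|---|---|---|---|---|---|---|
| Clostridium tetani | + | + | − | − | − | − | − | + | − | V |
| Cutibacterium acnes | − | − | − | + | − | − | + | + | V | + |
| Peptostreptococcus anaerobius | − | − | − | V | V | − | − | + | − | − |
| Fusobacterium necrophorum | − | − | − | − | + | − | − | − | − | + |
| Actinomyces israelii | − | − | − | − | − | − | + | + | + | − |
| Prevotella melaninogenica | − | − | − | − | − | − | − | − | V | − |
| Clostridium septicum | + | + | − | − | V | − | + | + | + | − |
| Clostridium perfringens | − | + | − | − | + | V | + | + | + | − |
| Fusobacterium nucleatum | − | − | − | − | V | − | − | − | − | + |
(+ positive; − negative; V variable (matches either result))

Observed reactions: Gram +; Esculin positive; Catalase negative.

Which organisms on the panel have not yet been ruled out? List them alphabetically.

Gram +: excludes Fusobacterium necrophorum, Prevotella melaninogenica, Fusobacterium nucleatum — 6 left.
Catalase −: excludes Cutibacterium acnes — 5 left.
Esculin +: excludes Clostridium tetani, Peptostreptococcus anaerobius — 3 left.

Actinomyces israelii, Clostridium perfringens, Clostridium septicum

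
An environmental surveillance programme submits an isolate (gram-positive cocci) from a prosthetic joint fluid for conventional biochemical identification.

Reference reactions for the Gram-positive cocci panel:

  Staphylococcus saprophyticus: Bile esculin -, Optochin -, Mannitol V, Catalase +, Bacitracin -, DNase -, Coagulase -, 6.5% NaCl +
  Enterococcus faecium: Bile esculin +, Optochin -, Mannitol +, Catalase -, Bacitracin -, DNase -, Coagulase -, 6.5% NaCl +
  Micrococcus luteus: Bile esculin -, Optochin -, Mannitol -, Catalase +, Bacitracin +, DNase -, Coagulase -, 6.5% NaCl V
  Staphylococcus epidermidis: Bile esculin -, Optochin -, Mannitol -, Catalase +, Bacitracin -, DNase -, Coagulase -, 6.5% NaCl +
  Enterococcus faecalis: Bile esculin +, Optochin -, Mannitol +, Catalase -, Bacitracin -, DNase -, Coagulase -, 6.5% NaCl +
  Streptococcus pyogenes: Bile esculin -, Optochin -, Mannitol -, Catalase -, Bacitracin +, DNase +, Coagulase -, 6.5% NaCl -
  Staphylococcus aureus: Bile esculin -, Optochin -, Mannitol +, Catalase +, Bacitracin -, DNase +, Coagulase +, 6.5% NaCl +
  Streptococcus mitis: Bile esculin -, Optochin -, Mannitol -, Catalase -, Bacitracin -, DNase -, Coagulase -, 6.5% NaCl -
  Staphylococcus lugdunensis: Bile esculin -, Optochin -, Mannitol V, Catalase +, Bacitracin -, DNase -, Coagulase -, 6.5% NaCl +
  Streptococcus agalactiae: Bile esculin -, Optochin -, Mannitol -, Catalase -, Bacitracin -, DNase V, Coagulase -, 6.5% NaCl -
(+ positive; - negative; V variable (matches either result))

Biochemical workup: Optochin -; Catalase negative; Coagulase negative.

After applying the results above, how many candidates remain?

5

Catalase -: excludes 5 organisms — 5 left.
Coagulase -: all 5 remaining candidates are consistent.
Optochin -: all 5 remaining candidates are consistent.
Still consistent: Enterococcus faecalis, Enterococcus faecium, Streptococcus agalactiae, Streptococcus mitis, Streptococcus pyogenes.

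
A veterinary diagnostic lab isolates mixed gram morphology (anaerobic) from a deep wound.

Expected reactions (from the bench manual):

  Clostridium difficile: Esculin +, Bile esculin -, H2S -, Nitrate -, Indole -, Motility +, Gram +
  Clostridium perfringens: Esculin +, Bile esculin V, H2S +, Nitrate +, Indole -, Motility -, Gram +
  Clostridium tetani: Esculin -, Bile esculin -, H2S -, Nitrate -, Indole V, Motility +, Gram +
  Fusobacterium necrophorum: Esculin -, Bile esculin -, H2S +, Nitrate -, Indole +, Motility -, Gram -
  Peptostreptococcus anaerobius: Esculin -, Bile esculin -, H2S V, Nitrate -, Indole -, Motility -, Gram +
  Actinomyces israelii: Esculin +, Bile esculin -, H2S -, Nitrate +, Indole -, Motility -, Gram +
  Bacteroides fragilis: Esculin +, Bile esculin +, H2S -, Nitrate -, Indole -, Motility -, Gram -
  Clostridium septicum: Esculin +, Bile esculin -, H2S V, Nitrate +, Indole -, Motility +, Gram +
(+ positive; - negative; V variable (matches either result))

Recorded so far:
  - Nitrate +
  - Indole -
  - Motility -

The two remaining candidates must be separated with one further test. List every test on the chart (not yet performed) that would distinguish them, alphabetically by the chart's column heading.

Nitrate +: excludes 5 organisms — 3 left.
Motility -: excludes Clostridium septicum — 2 left.
Indole -: all 2 remaining candidates are consistent.
Two candidates remain: Actinomyces israelii and Clostridium perfringens.
  Esculin: + vs + — same for both, does not separate.
  Bile esculin: - vs V — variable for at least one, does not separate.
  H2S: Actinomyces israelii -, Clostridium perfringens + — discriminates.
  Gram: + vs + — same for both, does not separate.

H2S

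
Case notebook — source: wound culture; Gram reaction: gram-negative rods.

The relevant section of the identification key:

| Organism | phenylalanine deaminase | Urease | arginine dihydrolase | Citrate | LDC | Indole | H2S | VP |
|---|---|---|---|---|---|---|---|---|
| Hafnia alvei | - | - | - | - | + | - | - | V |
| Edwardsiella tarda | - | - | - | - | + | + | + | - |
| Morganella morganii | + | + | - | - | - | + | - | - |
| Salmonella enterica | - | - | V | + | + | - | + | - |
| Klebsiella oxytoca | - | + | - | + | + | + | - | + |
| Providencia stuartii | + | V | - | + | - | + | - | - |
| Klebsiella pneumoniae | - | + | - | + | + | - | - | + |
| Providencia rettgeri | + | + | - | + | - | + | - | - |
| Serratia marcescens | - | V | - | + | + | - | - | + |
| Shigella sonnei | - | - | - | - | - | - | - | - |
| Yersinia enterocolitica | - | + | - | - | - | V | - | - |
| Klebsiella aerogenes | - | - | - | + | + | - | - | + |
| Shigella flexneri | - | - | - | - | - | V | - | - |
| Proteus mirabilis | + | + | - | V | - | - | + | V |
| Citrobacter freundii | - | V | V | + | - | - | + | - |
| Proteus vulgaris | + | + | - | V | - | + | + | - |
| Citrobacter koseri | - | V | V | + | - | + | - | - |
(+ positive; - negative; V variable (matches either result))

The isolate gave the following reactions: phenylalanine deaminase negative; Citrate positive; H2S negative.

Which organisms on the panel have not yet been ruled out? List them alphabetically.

Citrobacter koseri, Klebsiella aerogenes, Klebsiella oxytoca, Klebsiella pneumoniae, Serratia marcescens

phenylalanine deaminase -: excludes 5 organisms — 12 left.
Citrate +: excludes 5 organisms — 7 left.
H2S -: excludes Salmonella enterica, Citrobacter freundii — 5 left.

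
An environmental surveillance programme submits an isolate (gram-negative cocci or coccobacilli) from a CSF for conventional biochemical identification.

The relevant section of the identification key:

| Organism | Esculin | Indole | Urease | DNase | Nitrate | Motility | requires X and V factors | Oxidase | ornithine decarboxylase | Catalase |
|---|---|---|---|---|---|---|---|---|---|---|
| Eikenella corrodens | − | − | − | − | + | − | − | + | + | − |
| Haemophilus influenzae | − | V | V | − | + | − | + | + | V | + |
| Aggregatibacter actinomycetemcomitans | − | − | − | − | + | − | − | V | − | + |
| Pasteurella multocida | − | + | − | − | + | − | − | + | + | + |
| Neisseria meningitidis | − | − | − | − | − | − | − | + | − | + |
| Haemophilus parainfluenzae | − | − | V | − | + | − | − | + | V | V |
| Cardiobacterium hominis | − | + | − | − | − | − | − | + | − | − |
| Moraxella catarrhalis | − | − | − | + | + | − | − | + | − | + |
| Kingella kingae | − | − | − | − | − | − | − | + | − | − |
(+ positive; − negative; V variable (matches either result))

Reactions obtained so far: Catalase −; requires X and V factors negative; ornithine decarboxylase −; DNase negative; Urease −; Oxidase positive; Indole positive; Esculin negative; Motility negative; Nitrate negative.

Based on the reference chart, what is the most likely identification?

Cardiobacterium hominis

Urease −: all 9 remaining candidates are consistent.
requires X and V factors −: excludes Haemophilus influenzae — 8 left.
ornithine decarboxylase −: excludes Eikenella corrodens, Pasteurella multocida — 6 left.
Indole +: excludes 5 organisms — 1 left.
Oxidase +: the one remaining candidate is consistent.
DNase −: the one remaining candidate is consistent.
Esculin −: the one remaining candidate is consistent.
Catalase −: the one remaining candidate is consistent.
Motility −: the one remaining candidate is consistent.
Nitrate −: the one remaining candidate is consistent.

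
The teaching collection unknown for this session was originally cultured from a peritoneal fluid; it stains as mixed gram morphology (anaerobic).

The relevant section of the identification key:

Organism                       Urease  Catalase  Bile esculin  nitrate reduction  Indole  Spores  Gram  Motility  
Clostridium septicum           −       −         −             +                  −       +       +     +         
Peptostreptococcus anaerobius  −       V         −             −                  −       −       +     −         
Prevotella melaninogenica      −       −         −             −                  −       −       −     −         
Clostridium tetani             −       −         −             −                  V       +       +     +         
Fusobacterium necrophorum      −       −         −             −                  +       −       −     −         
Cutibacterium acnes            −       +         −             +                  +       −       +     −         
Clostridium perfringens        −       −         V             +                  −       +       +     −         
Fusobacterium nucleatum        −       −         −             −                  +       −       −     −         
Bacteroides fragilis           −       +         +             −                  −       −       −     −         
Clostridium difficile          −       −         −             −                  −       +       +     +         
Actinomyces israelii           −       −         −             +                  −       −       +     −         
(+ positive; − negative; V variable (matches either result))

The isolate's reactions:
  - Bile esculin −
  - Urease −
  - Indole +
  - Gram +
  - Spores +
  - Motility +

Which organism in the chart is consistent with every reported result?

Clostridium tetani

Motility +: excludes 8 organisms — 3 left.
Gram +: all 3 remaining candidates are consistent.
Indole +: excludes Clostridium septicum, Clostridium difficile — 1 left.
Bile esculin −: the one remaining candidate is consistent.
Urease −: the one remaining candidate is consistent.
Spores +: the one remaining candidate is consistent.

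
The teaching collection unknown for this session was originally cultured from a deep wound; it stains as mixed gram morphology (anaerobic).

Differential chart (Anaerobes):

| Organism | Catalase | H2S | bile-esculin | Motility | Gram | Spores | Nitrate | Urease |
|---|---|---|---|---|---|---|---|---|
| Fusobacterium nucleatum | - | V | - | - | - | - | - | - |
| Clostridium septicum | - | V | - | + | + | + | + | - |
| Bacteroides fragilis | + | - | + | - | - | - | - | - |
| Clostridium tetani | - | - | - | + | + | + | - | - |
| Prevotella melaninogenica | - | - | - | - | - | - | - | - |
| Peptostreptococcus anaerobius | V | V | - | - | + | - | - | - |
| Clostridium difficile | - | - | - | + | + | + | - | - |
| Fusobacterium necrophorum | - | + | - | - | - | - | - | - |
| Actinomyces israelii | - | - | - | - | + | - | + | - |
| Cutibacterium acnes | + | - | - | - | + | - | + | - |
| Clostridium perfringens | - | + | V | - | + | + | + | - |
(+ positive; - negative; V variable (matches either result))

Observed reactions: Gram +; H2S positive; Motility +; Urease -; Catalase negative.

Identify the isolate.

Clostridium septicum

Catalase -: excludes Bacteroides fragilis, Cutibacterium acnes — 9 left.
Urease -: all 9 remaining candidates are consistent.
Motility +: excludes 6 organisms — 3 left.
Gram +: all 3 remaining candidates are consistent.
H2S +: excludes Clostridium tetani, Clostridium difficile — 1 left.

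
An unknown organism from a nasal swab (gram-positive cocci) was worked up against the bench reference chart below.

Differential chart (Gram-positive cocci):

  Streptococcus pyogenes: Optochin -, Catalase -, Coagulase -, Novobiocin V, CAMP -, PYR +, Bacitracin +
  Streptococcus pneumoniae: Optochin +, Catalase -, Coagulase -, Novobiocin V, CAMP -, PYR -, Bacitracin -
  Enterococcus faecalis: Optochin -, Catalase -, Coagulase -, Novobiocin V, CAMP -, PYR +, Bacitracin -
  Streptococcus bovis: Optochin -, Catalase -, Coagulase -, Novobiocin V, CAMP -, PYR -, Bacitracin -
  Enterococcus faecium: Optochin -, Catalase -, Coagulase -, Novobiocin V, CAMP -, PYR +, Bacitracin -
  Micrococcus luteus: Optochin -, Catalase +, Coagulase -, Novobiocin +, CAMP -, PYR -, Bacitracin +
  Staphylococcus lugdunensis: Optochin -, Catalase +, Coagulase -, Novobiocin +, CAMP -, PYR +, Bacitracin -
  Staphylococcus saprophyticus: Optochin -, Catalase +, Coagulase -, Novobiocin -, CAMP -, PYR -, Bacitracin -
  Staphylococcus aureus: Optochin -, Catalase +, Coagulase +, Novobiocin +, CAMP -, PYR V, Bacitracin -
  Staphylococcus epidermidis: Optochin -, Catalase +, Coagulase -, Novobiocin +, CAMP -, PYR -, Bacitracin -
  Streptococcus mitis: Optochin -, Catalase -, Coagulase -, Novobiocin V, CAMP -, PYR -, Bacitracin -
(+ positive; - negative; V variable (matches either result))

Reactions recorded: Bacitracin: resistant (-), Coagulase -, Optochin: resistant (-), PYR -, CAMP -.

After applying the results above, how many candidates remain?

4

Coagulase -: excludes Staphylococcus aureus — 10 left.
Optochin -: excludes Streptococcus pneumoniae — 9 left.
CAMP -: all 9 remaining candidates are consistent.
Bacitracin -: excludes Streptococcus pyogenes, Micrococcus luteus — 7 left.
PYR -: excludes Enterococcus faecalis, Enterococcus faecium, Staphylococcus lugdunensis — 4 left.
Still consistent: Staphylococcus epidermidis, Staphylococcus saprophyticus, Streptococcus bovis, Streptococcus mitis.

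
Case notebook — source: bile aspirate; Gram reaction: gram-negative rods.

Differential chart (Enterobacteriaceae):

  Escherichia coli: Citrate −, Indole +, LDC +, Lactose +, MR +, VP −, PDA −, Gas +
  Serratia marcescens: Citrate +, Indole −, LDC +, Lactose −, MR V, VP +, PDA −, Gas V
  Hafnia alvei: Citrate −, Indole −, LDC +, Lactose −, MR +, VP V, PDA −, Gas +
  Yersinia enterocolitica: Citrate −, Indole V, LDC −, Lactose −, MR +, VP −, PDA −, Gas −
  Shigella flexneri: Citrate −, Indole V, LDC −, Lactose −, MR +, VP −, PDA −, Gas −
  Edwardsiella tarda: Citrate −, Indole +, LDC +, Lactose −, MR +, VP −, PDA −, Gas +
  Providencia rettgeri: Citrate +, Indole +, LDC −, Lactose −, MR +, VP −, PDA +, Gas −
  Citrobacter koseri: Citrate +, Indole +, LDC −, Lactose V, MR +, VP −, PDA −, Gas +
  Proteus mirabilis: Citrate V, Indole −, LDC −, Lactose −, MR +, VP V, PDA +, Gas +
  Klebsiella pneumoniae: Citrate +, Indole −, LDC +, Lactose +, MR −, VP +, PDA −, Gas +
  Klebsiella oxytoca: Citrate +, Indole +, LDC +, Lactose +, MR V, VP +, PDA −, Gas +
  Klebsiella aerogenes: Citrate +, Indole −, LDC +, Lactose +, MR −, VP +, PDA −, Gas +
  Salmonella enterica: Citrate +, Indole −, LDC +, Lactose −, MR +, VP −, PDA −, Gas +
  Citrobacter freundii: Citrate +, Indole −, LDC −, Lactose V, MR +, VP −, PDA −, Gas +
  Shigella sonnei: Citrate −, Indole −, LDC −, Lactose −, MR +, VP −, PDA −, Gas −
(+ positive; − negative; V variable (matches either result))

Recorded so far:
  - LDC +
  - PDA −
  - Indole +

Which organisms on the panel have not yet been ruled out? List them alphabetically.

Edwardsiella tarda, Escherichia coli, Klebsiella oxytoca

PDA −: excludes Providencia rettgeri, Proteus mirabilis — 13 left.
Indole +: excludes 7 organisms — 6 left.
LDC +: excludes Yersinia enterocolitica, Shigella flexneri, Citrobacter koseri — 3 left.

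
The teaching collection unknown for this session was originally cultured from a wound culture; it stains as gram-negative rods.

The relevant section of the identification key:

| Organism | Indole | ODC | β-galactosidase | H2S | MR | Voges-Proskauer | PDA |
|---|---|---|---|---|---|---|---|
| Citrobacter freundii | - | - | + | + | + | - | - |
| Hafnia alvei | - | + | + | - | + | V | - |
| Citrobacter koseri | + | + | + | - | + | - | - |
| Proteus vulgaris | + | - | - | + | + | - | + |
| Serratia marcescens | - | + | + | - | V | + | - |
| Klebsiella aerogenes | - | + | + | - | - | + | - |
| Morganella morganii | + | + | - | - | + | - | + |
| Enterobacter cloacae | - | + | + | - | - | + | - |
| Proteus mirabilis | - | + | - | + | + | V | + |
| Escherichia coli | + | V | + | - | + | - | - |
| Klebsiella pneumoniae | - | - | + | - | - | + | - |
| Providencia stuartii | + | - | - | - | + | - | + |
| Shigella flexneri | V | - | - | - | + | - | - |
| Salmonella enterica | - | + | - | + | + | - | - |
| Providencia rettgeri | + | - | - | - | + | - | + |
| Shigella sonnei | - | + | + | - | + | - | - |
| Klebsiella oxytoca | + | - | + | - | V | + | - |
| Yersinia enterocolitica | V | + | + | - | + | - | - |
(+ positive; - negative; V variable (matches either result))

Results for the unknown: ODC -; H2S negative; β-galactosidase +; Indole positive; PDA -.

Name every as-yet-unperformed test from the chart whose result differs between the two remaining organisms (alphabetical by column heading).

Voges-Proskauer

β-galactosidase +: excludes 7 organisms — 11 left.
Indole +: excludes 7 organisms — 4 left.
PDA -: all 4 remaining candidates are consistent.
H2S -: all 4 remaining candidates are consistent.
ODC -: excludes Citrobacter koseri, Yersinia enterocolitica — 2 left.
Two candidates remain: Escherichia coli and Klebsiella oxytoca.
  MR: + vs V — variable for at least one, does not separate.
  Voges-Proskauer: Escherichia coli -, Klebsiella oxytoca + — discriminates.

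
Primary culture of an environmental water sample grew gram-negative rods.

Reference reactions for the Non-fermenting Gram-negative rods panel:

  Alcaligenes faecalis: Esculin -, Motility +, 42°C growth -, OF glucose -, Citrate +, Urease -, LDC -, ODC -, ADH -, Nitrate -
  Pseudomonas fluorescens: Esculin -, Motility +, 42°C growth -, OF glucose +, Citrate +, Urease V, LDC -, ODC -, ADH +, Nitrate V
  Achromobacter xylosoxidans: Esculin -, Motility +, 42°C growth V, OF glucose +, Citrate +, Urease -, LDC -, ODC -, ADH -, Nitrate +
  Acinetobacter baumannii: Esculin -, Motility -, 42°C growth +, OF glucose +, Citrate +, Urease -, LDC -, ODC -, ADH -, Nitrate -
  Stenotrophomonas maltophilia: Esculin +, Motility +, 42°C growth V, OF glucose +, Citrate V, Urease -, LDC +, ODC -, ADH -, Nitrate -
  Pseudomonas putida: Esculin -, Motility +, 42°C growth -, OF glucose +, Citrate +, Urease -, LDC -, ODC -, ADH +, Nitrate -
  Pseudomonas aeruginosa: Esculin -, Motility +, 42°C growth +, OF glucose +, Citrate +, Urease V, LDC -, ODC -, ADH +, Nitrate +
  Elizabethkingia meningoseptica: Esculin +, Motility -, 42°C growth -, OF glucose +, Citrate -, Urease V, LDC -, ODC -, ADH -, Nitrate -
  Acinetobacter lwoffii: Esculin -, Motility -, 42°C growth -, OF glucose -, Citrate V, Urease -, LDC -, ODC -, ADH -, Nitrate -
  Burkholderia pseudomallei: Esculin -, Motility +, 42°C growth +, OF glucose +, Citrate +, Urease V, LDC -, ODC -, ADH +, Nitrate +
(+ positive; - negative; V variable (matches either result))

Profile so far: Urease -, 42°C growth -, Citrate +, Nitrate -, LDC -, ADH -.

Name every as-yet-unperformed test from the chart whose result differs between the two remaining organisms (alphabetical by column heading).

42°C growth -: excludes Acinetobacter baumannii, Pseudomonas aeruginosa, Burkholderia pseudomallei — 7 left.
Urease -: all 7 remaining candidates are consistent.
Nitrate -: excludes Achromobacter xylosoxidans — 6 left.
Citrate +: excludes Elizabethkingia meningoseptica — 5 left.
ADH -: excludes Pseudomonas fluorescens, Pseudomonas putida — 3 left.
LDC -: excludes Stenotrophomonas maltophilia — 2 left.
Two candidates remain: Acinetobacter lwoffii and Alcaligenes faecalis.
  Esculin: - vs - — same for both, does not separate.
  Motility: Acinetobacter lwoffii -, Alcaligenes faecalis + — discriminates.
  OF glucose: - vs - — same for both, does not separate.
  ODC: - vs - — same for both, does not separate.

Motility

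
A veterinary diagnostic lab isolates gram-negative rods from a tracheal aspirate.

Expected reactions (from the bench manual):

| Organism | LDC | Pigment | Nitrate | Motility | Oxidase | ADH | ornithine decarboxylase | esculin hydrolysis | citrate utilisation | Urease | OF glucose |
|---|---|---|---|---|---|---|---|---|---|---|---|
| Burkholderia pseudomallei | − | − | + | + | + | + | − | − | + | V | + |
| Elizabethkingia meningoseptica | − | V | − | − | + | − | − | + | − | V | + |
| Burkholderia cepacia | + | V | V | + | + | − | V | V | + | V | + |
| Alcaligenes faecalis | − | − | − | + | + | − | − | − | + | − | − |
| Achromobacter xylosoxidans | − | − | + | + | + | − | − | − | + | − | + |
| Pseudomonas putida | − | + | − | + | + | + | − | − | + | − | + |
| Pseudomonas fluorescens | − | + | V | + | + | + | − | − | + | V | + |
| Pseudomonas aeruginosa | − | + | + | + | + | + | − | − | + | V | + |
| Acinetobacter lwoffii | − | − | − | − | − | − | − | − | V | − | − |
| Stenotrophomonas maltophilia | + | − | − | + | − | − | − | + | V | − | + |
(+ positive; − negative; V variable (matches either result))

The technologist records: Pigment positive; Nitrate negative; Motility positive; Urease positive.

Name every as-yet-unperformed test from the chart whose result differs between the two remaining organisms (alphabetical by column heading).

Motility +: excludes Elizabethkingia meningoseptica, Acinetobacter lwoffii — 8 left.
Urease +: excludes Alcaligenes faecalis, Achromobacter xylosoxidans, Pseudomonas putida, Stenotrophomonas maltophilia — 4 left.
Pigment +: excludes Burkholderia pseudomallei — 3 left.
Nitrate −: excludes Pseudomonas aeruginosa — 2 left.
Two candidates remain: Burkholderia cepacia and Pseudomonas fluorescens.
  LDC: Burkholderia cepacia +, Pseudomonas fluorescens − — discriminates.
  Oxidase: + vs + — same for both, does not separate.
  ADH: Burkholderia cepacia −, Pseudomonas fluorescens + — discriminates.
  ornithine decarboxylase: V vs − — variable for at least one, does not separate.
  esculin hydrolysis: V vs − — variable for at least one, does not separate.
  citrate utilisation: + vs + — same for both, does not separate.
  OF glucose: + vs + — same for both, does not separate.

ADH, LDC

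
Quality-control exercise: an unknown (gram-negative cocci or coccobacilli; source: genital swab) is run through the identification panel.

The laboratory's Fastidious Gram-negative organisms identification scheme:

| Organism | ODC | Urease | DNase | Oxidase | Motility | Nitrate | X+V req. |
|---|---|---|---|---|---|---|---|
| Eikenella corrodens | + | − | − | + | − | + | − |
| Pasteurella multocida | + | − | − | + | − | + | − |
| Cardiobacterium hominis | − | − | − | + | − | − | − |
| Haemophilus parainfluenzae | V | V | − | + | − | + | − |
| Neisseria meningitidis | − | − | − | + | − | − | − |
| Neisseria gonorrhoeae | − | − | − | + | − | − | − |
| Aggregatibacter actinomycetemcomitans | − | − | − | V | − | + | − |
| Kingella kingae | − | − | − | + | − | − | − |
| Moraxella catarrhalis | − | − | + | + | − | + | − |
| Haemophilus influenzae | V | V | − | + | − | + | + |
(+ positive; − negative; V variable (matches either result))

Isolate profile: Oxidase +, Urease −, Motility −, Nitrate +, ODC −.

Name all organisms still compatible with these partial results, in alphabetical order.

Urease −: all 10 remaining candidates are consistent.
Nitrate +: excludes Cardiobacterium hominis, Neisseria meningitidis, Neisseria gonorrhoeae, Kingella kingae — 6 left.
Motility −: all 6 remaining candidates are consistent.
Oxidase +: all 6 remaining candidates are consistent.
ODC −: excludes Eikenella corrodens, Pasteurella multocida — 4 left.

Aggregatibacter actinomycetemcomitans, Haemophilus influenzae, Haemophilus parainfluenzae, Moraxella catarrhalis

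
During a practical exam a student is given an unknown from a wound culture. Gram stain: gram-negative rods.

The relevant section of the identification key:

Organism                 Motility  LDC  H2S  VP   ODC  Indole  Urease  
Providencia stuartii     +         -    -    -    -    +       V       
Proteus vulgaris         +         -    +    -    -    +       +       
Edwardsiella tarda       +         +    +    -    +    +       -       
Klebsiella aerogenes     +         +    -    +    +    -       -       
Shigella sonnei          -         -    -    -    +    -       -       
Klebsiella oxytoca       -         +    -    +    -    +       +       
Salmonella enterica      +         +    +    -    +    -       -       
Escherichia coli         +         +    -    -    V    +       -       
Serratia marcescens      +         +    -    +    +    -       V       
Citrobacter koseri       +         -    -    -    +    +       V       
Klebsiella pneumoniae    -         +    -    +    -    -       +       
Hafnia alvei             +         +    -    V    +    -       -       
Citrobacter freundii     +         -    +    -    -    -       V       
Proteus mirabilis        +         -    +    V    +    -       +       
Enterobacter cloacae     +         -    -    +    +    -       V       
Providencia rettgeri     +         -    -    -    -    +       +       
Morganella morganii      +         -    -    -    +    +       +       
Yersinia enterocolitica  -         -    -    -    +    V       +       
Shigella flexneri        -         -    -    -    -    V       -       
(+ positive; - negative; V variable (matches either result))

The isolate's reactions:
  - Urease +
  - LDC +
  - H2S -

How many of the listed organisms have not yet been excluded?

LDC +: excludes 11 organisms — 8 left.
H2S -: excludes Edwardsiella tarda, Salmonella enterica — 6 left.
Urease +: excludes Klebsiella aerogenes, Escherichia coli, Hafnia alvei — 3 left.
Still consistent: Klebsiella oxytoca, Klebsiella pneumoniae, Serratia marcescens.

3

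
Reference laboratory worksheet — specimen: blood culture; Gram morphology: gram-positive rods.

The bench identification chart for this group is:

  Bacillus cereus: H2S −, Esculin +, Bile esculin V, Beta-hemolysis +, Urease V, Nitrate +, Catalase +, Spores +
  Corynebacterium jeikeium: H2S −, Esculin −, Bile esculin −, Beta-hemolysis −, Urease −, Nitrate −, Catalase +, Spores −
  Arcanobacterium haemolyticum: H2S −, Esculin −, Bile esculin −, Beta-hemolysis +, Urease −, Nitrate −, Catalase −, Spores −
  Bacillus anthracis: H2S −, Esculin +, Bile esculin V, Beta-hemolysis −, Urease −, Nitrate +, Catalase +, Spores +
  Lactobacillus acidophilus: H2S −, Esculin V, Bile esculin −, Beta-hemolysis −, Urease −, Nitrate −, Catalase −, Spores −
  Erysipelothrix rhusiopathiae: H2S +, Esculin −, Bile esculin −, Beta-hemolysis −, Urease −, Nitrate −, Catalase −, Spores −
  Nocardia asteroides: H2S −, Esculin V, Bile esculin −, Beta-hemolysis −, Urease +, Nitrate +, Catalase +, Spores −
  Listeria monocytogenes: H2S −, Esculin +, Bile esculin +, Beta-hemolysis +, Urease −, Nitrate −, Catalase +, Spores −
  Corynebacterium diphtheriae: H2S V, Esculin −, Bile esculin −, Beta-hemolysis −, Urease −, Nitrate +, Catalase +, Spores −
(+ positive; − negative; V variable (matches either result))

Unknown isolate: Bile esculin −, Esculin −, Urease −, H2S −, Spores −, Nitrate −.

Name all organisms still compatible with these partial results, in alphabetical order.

Bile esculin −: excludes Listeria monocytogenes — 8 left.
Esculin −: excludes Bacillus cereus, Bacillus anthracis — 6 left.
Urease −: excludes Nocardia asteroides — 5 left.
Spores −: all 5 remaining candidates are consistent.
Nitrate −: excludes Corynebacterium diphtheriae — 4 left.
H2S −: excludes Erysipelothrix rhusiopathiae — 3 left.

Arcanobacterium haemolyticum, Corynebacterium jeikeium, Lactobacillus acidophilus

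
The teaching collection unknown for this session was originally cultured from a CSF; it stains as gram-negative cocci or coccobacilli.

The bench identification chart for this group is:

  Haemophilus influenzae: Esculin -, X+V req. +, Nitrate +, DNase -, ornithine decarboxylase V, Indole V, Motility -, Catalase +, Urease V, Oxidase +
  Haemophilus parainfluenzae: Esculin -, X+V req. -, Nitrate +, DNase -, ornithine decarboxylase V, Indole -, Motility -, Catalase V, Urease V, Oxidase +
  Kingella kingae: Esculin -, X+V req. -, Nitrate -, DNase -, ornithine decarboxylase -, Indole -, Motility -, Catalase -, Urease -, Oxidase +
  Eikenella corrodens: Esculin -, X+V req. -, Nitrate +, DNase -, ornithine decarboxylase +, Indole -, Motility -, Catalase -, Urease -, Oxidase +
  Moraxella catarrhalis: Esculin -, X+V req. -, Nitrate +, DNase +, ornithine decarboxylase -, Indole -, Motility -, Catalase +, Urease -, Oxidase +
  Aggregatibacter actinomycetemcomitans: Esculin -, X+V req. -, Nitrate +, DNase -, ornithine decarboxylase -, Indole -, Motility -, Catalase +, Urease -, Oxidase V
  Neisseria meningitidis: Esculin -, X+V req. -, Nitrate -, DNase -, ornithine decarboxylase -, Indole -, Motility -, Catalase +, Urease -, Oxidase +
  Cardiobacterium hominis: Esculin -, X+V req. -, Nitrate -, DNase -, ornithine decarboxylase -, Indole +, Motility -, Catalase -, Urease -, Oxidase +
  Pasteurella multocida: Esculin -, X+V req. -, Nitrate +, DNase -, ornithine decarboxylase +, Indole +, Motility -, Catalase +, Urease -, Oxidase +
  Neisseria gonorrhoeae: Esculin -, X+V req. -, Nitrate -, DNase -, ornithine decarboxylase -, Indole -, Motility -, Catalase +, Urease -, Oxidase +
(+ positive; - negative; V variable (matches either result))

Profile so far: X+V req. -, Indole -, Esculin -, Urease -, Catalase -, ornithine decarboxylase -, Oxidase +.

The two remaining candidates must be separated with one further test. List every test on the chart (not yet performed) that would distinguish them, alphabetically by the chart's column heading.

Esculin -: all 10 remaining candidates are consistent.
Urease -: all 10 remaining candidates are consistent.
X+V req. -: excludes Haemophilus influenzae — 9 left.
Indole -: excludes Cardiobacterium hominis, Pasteurella multocida — 7 left.
Catalase -: excludes Moraxella catarrhalis, Aggregatibacter actinomycetemcomitans, Neisseria meningitidis, Neisseria gonorrhoeae — 3 left.
Oxidase +: all 3 remaining candidates are consistent.
ornithine decarboxylase -: excludes Eikenella corrodens — 2 left.
Two candidates remain: Haemophilus parainfluenzae and Kingella kingae.
  Nitrate: Haemophilus parainfluenzae +, Kingella kingae - — discriminates.
  DNase: - vs - — same for both, does not separate.
  Motility: - vs - — same for both, does not separate.

Nitrate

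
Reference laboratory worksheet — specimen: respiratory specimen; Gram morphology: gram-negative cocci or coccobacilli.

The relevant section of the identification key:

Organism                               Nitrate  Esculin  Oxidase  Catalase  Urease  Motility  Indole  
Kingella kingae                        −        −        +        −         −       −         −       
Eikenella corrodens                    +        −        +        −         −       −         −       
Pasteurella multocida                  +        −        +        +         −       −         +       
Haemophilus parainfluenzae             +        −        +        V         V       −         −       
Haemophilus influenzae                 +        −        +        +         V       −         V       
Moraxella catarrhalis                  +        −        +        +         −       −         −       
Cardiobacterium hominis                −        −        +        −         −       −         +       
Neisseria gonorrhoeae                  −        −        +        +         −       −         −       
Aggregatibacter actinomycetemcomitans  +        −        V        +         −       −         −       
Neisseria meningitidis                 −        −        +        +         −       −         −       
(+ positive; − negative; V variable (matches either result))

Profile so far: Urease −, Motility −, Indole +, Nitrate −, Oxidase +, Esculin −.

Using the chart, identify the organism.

Cardiobacterium hominis

Nitrate −: excludes 6 organisms — 4 left.
Oxidase +: all 4 remaining candidates are consistent.
Esculin −: all 4 remaining candidates are consistent.
Urease −: all 4 remaining candidates are consistent.
Motility −: all 4 remaining candidates are consistent.
Indole +: excludes Kingella kingae, Neisseria gonorrhoeae, Neisseria meningitidis — 1 left.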